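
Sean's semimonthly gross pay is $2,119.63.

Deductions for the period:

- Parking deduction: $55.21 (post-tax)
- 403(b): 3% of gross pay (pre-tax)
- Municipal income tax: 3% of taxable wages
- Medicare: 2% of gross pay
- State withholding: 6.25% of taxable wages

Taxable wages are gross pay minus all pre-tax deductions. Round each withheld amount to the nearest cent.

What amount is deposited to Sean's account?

$1,768.26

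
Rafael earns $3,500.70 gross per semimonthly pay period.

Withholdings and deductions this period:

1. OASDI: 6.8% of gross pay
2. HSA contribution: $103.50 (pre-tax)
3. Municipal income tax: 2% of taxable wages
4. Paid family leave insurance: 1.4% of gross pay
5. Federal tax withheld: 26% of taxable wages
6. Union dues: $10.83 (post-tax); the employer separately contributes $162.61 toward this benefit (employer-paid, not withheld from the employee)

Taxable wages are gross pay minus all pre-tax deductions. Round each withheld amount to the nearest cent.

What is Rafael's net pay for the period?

$2,148.10

HSA contribution: $103.50
Taxable wages = $3,500.70 − $103.50 = $3,397.20
Federal tax withheld: $3,397.20 × 0.26 = $883.27
Municipal income tax: $3,397.20 × 0.02 = $67.94
Paid family leave insurance: $3,500.70 × 0.014 = $49.01
OASDI: $3,500.70 × 0.068 = $238.05
Union dues: $10.83
(Employer's $162.61 toward union dues is not withheld from the employee.)
Total deductions = $103.50 + $883.27 + $67.94 + $49.01 + $238.05 + $10.83 = $1,352.60
Net pay = $3,500.70 − $1,352.60 = $2,148.10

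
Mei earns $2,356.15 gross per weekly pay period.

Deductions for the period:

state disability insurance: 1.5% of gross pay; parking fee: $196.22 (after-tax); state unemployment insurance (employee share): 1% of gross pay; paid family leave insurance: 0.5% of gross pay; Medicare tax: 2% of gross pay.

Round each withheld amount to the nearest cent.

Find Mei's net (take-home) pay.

Medicare tax: $2,356.15 × 0.02 = $47.12
State unemployment insurance (employee share): $2,356.15 × 0.01 = $23.56
Paid family leave insurance: $2,356.15 × 0.005 = $11.78
State disability insurance: $2,356.15 × 0.015 = $35.34
Parking fee: $196.22
Total deductions = $47.12 + $23.56 + $11.78 + $35.34 + $196.22 = $314.02
Net pay = $2,356.15 − $314.02 = $2,042.13

$2,042.13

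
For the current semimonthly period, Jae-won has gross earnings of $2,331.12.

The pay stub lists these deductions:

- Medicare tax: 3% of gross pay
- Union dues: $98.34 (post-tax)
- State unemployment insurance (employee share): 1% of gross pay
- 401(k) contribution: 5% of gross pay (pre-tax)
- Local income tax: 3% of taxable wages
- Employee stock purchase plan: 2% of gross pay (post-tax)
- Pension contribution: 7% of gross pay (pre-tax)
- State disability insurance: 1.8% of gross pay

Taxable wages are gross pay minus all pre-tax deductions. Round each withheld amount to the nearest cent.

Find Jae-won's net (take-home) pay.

$1,709.68

Pension contribution: $2,331.12 × 0.07 = $163.18
401(k) contribution: $2,331.12 × 0.05 = $116.56
Pre-tax total = $163.18 + $116.56 = $279.74
Taxable wages = $2,331.12 − $279.74 = $2,051.38
Local income tax: $2,051.38 × 0.03 = $61.54
State disability insurance: $2,331.12 × 0.018 = $41.96
Medicare tax: $2,331.12 × 0.03 = $69.93
State unemployment insurance (employee share): $2,331.12 × 0.01 = $23.31
Employee stock purchase plan: $2,331.12 × 0.02 = $46.62
Union dues: $98.34
Total deductions = $163.18 + $116.56 + $61.54 + $41.96 + $69.93 + $23.31 + $46.62 + $98.34 = $621.44
Net pay = $2,331.12 − $621.44 = $1,709.68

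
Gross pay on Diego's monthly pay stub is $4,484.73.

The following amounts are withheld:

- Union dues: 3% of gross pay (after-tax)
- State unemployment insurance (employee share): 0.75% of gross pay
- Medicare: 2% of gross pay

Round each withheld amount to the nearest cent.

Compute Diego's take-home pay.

$4,226.86

State unemployment insurance (employee share): $4,484.73 × 0.0075 = $33.64
Medicare: $4,484.73 × 0.02 = $89.69
Union dues: $4,484.73 × 0.03 = $134.54
Total deductions = $33.64 + $89.69 + $134.54 = $257.87
Net pay = $4,484.73 − $257.87 = $4,226.86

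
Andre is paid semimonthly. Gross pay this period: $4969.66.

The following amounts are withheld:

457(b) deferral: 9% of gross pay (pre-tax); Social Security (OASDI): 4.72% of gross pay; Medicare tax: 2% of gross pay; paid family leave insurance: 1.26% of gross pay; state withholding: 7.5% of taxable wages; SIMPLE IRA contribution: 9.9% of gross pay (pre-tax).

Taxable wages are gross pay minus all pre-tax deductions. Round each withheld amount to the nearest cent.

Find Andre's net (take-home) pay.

$3331.53

457(b) deferral: $4969.66 × 0.09 = $447.27
SIMPLE IRA contribution: $4969.66 × 0.099 = $492.00
Pre-tax total = $447.27 + $492.00 = $939.27
Taxable wages = $4969.66 − $939.27 = $4030.39
State withholding: $4030.39 × 0.075 = $302.28
Social Security (OASDI): $4969.66 × 0.0472 = $234.57
Medicare tax: $4969.66 × 0.02 = $99.39
Paid family leave insurance: $4969.66 × 0.0126 = $62.62
Total deductions = $447.27 + $492.00 + $302.28 + $234.57 + $99.39 + $62.62 = $1638.13
Net pay = $4969.66 − $1638.13 = $3331.53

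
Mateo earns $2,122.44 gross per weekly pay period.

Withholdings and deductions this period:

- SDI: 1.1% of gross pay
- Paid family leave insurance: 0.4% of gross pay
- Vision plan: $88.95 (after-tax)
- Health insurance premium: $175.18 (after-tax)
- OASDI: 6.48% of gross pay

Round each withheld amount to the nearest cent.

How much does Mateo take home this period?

OASDI: $2,122.44 × 0.0648 = $137.53
Paid family leave insurance: $2,122.44 × 0.004 = $8.49
SDI: $2,122.44 × 0.011 = $23.35
Vision plan: $88.95
Health insurance premium: $175.18
Total deductions = $137.53 + $8.49 + $23.35 + $88.95 + $175.18 = $433.50
Net pay = $2,122.44 − $433.50 = $1,688.94

$1,688.94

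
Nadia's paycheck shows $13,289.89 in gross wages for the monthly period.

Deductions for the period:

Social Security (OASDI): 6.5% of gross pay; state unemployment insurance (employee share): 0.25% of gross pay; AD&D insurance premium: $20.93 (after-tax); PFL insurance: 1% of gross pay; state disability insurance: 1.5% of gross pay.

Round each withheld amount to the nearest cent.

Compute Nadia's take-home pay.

$12,039.65

State disability insurance: $13,289.89 × 0.015 = $199.35
PFL insurance: $13,289.89 × 0.01 = $132.90
State unemployment insurance (employee share): $13,289.89 × 0.0025 = $33.22
Social Security (OASDI): $13,289.89 × 0.065 = $863.84
AD&D insurance premium: $20.93
Total deductions = $199.35 + $132.90 + $33.22 + $863.84 + $20.93 = $1,250.24
Net pay = $13,289.89 − $1,250.24 = $12,039.65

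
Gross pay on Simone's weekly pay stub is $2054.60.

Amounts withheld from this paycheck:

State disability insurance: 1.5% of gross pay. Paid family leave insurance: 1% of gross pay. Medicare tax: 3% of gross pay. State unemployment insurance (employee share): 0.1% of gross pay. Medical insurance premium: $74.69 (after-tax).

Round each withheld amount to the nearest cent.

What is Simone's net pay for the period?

$1864.85

State disability insurance: $2054.60 × 0.015 = $30.82
Paid family leave insurance: $2054.60 × 0.01 = $20.55
State unemployment insurance (employee share): $2054.60 × 0.001 = $2.05
Medicare tax: $2054.60 × 0.03 = $61.64
Medical insurance premium: $74.69
Total deductions = $30.82 + $20.55 + $2.05 + $61.64 + $74.69 = $189.75
Net pay = $2054.60 − $189.75 = $1864.85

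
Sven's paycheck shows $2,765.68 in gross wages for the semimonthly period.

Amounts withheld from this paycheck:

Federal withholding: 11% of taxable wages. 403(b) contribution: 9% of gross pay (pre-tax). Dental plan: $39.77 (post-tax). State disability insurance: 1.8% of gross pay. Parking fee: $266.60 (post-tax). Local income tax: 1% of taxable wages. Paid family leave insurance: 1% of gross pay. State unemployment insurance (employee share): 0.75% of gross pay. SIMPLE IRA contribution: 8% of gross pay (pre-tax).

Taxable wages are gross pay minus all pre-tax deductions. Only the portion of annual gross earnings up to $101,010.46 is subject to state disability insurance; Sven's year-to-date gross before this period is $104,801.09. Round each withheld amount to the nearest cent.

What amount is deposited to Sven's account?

SIMPLE IRA contribution: $2,765.68 × 0.08 = $221.25
403(b) contribution: $2,765.68 × 0.09 = $248.91
Pre-tax total = $221.25 + $248.91 = $470.16
Taxable wages = $2,765.68 − $470.16 = $2,295.52
Local income tax: $2,295.52 × 0.01 = $22.96
Federal withholding: $2,295.52 × 0.11 = $252.51
State disability insurance: annual cap $101,010.46 already reached (YTD $104,801.09), so $0.00
State unemployment insurance (employee share): $2,765.68 × 0.0075 = $20.74
Paid family leave insurance: $2,765.68 × 0.01 = $27.66
Dental plan: $39.77
Parking fee: $266.60
Total deductions = $221.25 + $248.91 + $22.96 + $252.51 + $0.00 + $20.74 + $27.66 + $39.77 + $266.60 = $1,100.40
Net pay = $2,765.68 − $1,100.40 = $1,665.28

$1,665.28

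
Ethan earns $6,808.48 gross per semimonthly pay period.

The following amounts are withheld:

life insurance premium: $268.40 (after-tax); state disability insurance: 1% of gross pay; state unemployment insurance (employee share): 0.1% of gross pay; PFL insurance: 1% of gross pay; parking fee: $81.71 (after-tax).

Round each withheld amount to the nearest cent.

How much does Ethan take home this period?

PFL insurance: $6,808.48 × 0.01 = $68.08
State disability insurance: $6,808.48 × 0.01 = $68.08
State unemployment insurance (employee share): $6,808.48 × 0.001 = $6.81
Parking fee: $81.71
Life insurance premium: $268.40
Total deductions = $68.08 + $68.08 + $6.81 + $81.71 + $268.40 = $493.08
Net pay = $6,808.48 − $493.08 = $6,315.40

$6,315.40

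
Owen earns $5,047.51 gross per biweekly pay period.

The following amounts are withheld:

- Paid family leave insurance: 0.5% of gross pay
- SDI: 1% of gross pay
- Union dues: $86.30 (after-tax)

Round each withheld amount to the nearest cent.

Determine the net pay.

$4,885.49

SDI: $5,047.51 × 0.01 = $50.48
Paid family leave insurance: $5,047.51 × 0.005 = $25.24
Union dues: $86.30
Total deductions = $50.48 + $25.24 + $86.30 = $162.02
Net pay = $5,047.51 − $162.02 = $4,885.49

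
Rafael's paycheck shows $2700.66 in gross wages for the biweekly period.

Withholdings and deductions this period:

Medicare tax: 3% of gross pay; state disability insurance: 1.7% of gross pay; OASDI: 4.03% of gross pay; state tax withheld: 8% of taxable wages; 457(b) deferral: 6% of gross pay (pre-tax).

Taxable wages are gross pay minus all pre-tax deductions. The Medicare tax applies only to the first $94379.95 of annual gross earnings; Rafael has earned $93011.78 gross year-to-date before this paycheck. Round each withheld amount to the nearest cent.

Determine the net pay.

457(b) deferral: $2700.66 × 0.06 = $162.04
Taxable wages = $2700.66 − $162.04 = $2538.62
State tax withheld: $2538.62 × 0.08 = $203.09
Medicare tax: only $94379.95 − $93011.78 = $1368.17 of this check is subject → $1368.17 × 0.03 = $41.05
State disability insurance: $2700.66 × 0.017 = $45.91
OASDI: $2700.66 × 0.0403 = $108.84
Total deductions = $162.04 + $203.09 + $41.05 + $45.91 + $108.84 = $560.93
Net pay = $2700.66 − $560.93 = $2139.73

$2139.73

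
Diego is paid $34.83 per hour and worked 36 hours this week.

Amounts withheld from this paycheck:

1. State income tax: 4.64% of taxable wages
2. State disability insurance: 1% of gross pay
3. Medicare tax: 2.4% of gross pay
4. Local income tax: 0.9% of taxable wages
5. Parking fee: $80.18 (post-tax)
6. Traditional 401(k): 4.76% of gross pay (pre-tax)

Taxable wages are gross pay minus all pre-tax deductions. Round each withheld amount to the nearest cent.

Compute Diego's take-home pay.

Gross pay: 36 × $34.83 = $1,253.88
Traditional 401(k): $1,253.88 × 0.0476 = $59.68
Taxable wages = $1,253.88 − $59.68 = $1,194.20
Local income tax: $1,194.20 × 0.009 = $10.75
State income tax: $1,194.20 × 0.0464 = $55.41
State disability insurance: $1,253.88 × 0.01 = $12.54
Medicare tax: $1,253.88 × 0.024 = $30.09
Parking fee: $80.18
Total deductions = $59.68 + $10.75 + $55.41 + $12.54 + $30.09 + $80.18 = $248.65
Net pay = $1,253.88 − $248.65 = $1,005.23

$1,005.23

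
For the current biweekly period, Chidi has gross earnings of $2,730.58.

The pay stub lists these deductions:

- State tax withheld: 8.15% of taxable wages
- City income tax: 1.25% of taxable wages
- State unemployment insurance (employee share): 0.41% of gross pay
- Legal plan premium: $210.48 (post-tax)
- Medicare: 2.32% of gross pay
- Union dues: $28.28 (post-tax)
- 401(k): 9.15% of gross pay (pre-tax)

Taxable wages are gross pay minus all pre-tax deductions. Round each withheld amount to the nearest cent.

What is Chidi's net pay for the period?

$1,934.23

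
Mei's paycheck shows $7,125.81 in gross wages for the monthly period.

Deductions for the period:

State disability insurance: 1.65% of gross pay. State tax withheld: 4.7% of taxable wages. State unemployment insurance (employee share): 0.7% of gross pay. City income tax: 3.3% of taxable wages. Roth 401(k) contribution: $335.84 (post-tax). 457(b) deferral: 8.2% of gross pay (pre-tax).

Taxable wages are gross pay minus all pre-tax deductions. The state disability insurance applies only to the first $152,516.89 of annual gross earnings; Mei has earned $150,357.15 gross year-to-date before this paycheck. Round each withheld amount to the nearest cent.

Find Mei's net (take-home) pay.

457(b) deferral: $7,125.81 × 0.082 = $584.32
Taxable wages = $7,125.81 − $584.32 = $6,541.49
State tax withheld: $6,541.49 × 0.047 = $307.45
City income tax: $6,541.49 × 0.033 = $215.87
State disability insurance: only $152,516.89 − $150,357.15 = $2,159.74 of this check is subject → $2,159.74 × 0.0165 = $35.64
State unemployment insurance (employee share): $7,125.81 × 0.007 = $49.88
Roth 401(k) contribution: $335.84
Total deductions = $584.32 + $307.45 + $215.87 + $35.64 + $49.88 + $335.84 = $1,529.00
Net pay = $7,125.81 − $1,529.00 = $5,596.81

$5,596.81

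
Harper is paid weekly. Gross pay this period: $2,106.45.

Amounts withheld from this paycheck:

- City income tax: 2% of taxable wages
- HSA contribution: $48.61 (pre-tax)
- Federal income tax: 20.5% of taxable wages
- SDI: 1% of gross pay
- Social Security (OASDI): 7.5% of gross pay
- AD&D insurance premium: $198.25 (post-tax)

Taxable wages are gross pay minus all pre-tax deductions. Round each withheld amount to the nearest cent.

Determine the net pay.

$1,217.53

HSA contribution: $48.61
Taxable wages = $2,106.45 − $48.61 = $2,057.84
Federal income tax: $2,057.84 × 0.205 = $421.86
City income tax: $2,057.84 × 0.02 = $41.16
SDI: $2,106.45 × 0.01 = $21.06
Social Security (OASDI): $2,106.45 × 0.075 = $157.98
AD&D insurance premium: $198.25
Total deductions = $48.61 + $421.86 + $41.16 + $21.06 + $157.98 + $198.25 = $888.92
Net pay = $2,106.45 − $888.92 = $1,217.53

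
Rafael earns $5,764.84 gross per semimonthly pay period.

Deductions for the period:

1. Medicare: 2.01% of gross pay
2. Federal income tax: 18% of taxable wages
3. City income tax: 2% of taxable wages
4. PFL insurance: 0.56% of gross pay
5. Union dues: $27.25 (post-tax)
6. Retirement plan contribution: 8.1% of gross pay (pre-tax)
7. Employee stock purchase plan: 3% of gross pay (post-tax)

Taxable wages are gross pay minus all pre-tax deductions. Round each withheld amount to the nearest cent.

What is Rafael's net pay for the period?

$3,889.96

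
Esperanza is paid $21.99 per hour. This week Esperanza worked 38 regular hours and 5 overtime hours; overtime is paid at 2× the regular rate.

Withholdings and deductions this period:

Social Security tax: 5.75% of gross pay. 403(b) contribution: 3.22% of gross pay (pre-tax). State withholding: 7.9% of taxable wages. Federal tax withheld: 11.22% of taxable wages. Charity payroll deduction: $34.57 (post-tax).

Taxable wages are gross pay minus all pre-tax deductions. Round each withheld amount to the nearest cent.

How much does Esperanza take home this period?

$730.95

Regular pay: 38 × $21.99 = $835.62
Overtime pay: 5 × $21.99 × 2 = $219.90
Gross pay = $835.62 + $219.90 = $1055.52
403(b) contribution: $1055.52 × 0.0322 = $33.99
Taxable wages = $1055.52 − $33.99 = $1021.53
State withholding: $1021.53 × 0.079 = $80.70
Federal tax withheld: $1021.53 × 0.1122 = $114.62
Social Security tax: $1055.52 × 0.0575 = $60.69
Charity payroll deduction: $34.57
Total deductions = $33.99 + $80.70 + $114.62 + $60.69 + $34.57 = $324.57
Net pay = $1055.52 − $324.57 = $730.95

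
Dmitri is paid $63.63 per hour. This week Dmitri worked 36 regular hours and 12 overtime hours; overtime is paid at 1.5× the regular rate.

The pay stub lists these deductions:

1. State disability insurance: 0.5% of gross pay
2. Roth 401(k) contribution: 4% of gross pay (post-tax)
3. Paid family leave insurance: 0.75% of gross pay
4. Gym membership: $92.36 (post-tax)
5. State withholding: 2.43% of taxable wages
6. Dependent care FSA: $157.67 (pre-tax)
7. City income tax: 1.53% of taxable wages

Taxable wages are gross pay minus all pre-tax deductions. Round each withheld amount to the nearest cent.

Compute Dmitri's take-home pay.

$2,875.78

Regular pay: 36 × $63.63 = $2,290.68
Overtime pay: 12 × $63.63 × 1.5 = $1,145.34
Gross pay = $2,290.68 + $1,145.34 = $3,436.02
Dependent care FSA: $157.67
Taxable wages = $3,436.02 − $157.67 = $3,278.35
City income tax: $3,278.35 × 0.0153 = $50.16
State withholding: $3,278.35 × 0.0243 = $79.66
Paid family leave insurance: $3,436.02 × 0.0075 = $25.77
State disability insurance: $3,436.02 × 0.005 = $17.18
Gym membership: $92.36
Roth 401(k) contribution: $3,436.02 × 0.04 = $137.44
Total deductions = $157.67 + $50.16 + $79.66 + $25.77 + $17.18 + $92.36 + $137.44 = $560.24
Net pay = $3,436.02 − $560.24 = $2,875.78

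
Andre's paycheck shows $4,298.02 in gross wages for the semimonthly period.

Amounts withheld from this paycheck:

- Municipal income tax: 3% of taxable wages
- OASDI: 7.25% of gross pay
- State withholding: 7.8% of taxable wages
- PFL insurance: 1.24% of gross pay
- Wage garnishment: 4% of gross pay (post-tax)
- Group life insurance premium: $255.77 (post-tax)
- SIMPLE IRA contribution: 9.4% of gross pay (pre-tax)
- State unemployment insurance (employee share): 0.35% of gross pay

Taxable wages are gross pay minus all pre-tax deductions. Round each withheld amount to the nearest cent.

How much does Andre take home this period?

$2,665.82

SIMPLE IRA contribution: $4,298.02 × 0.094 = $404.01
Taxable wages = $4,298.02 − $404.01 = $3,894.01
Municipal income tax: $3,894.01 × 0.03 = $116.82
State withholding: $3,894.01 × 0.078 = $303.73
PFL insurance: $4,298.02 × 0.0124 = $53.30
OASDI: $4,298.02 × 0.0725 = $311.61
State unemployment insurance (employee share): $4,298.02 × 0.0035 = $15.04
Group life insurance premium: $255.77
Wage garnishment: $4,298.02 × 0.04 = $171.92
Total deductions = $404.01 + $116.82 + $303.73 + $53.30 + $311.61 + $15.04 + $255.77 + $171.92 = $1,632.20
Net pay = $4,298.02 − $1,632.20 = $2,665.82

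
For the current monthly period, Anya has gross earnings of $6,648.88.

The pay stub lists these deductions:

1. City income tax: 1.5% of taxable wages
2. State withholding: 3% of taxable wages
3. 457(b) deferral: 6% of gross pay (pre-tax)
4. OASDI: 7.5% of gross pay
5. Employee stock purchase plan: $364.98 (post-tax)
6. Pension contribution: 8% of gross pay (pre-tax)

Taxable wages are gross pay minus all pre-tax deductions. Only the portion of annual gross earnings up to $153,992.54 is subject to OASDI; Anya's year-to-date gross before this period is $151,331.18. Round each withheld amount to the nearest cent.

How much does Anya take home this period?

$4,896.15

Pension contribution: $6,648.88 × 0.08 = $531.91
457(b) deferral: $6,648.88 × 0.06 = $398.93
Pre-tax total = $531.91 + $398.93 = $930.84
Taxable wages = $6,648.88 − $930.84 = $5,718.04
State withholding: $5,718.04 × 0.03 = $171.54
City income tax: $5,718.04 × 0.015 = $85.77
OASDI: only $153,992.54 − $151,331.18 = $2,661.36 of this check is subject → $2,661.36 × 0.075 = $199.60
Employee stock purchase plan: $364.98
Total deductions = $531.91 + $398.93 + $171.54 + $85.77 + $199.60 + $364.98 = $1,752.73
Net pay = $6,648.88 − $1,752.73 = $4,896.15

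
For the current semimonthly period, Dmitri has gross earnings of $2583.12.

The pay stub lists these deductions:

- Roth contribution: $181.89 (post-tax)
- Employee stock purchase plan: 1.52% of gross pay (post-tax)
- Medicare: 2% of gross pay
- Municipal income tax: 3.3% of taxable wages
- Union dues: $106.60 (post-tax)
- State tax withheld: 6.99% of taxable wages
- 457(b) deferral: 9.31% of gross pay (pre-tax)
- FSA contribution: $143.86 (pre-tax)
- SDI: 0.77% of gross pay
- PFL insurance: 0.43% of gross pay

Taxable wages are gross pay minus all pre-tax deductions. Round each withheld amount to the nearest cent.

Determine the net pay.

457(b) deferral: $2583.12 × 0.0931 = $240.49
FSA contribution: $143.86
Pre-tax total = $240.49 + $143.86 = $384.35
Taxable wages = $2583.12 − $384.35 = $2198.77
State tax withheld: $2198.77 × 0.0699 = $153.69
Municipal income tax: $2198.77 × 0.033 = $72.56
PFL insurance: $2583.12 × 0.0043 = $11.11
SDI: $2583.12 × 0.0077 = $19.89
Medicare: $2583.12 × 0.02 = $51.66
Union dues: $106.60
Employee stock purchase plan: $2583.12 × 0.0152 = $39.26
Roth contribution: $181.89
Total deductions = $240.49 + $143.86 + $153.69 + $72.56 + $11.11 + $19.89 + $51.66 + $106.60 + $39.26 + $181.89 = $1021.01
Net pay = $2583.12 − $1021.01 = $1562.11

$1562.11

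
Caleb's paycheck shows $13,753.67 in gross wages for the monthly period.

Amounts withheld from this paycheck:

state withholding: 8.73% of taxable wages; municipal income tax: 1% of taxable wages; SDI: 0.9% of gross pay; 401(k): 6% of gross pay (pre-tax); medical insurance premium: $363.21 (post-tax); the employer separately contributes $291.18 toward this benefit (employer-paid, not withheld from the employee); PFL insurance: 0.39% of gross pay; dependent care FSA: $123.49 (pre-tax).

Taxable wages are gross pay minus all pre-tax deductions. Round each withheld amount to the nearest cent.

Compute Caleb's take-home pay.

$11,018.41

Dependent care FSA: $123.49
401(k): $13,753.67 × 0.06 = $825.22
Pre-tax total = $123.49 + $825.22 = $948.71
Taxable wages = $13,753.67 − $948.71 = $12,804.96
Municipal income tax: $12,804.96 × 0.01 = $128.05
State withholding: $12,804.96 × 0.0873 = $1,117.87
PFL insurance: $13,753.67 × 0.0039 = $53.64
SDI: $13,753.67 × 0.009 = $123.78
Medical insurance premium: $363.21
(Employer's $291.18 toward medical insurance premium is not withheld from the employee.)
Total deductions = $123.49 + $825.22 + $128.05 + $1,117.87 + $53.64 + $123.78 + $363.21 = $2,735.26
Net pay = $13,753.67 − $2,735.26 = $11,018.41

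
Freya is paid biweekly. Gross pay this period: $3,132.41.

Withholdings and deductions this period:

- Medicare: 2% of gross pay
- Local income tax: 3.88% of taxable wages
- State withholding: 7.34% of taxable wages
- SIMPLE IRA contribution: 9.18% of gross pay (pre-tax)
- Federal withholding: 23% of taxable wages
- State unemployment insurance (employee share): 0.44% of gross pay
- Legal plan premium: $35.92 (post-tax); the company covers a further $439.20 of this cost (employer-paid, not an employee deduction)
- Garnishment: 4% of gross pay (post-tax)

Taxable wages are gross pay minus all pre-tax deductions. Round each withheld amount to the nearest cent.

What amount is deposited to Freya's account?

$1,633.69

SIMPLE IRA contribution: $3,132.41 × 0.0918 = $287.56
Taxable wages = $3,132.41 − $287.56 = $2,844.85
Federal withholding: $2,844.85 × 0.23 = $654.32
State withholding: $2,844.85 × 0.0734 = $208.81
Local income tax: $2,844.85 × 0.0388 = $110.38
State unemployment insurance (employee share): $3,132.41 × 0.0044 = $13.78
Medicare: $3,132.41 × 0.02 = $62.65
Legal plan premium: $35.92
Garnishment: $3,132.41 × 0.04 = $125.30
(Employer's $439.20 toward legal plan premium is not withheld from the employee.)
Total deductions = $287.56 + $654.32 + $208.81 + $110.38 + $13.78 + $62.65 + $35.92 + $125.30 = $1,498.72
Net pay = $3,132.41 − $1,498.72 = $1,633.69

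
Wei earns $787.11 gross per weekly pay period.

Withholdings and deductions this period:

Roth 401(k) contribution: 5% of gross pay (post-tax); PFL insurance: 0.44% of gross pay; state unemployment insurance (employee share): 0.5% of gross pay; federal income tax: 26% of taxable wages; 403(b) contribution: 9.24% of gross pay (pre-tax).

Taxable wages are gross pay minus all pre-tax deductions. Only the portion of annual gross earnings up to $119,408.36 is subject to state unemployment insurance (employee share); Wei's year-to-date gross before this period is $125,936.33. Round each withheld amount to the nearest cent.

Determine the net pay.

403(b) contribution: $787.11 × 0.0924 = $72.73
Taxable wages = $787.11 − $72.73 = $714.38
Federal income tax: $714.38 × 0.26 = $185.74
PFL insurance: $787.11 × 0.0044 = $3.46
State unemployment insurance (employee share): annual cap $119,408.36 already reached (YTD $125,936.33), so $0.00
Roth 401(k) contribution: $787.11 × 0.05 = $39.36
Total deductions = $72.73 + $185.74 + $3.46 + $0.00 + $39.36 = $301.29
Net pay = $787.11 − $301.29 = $485.82

$485.82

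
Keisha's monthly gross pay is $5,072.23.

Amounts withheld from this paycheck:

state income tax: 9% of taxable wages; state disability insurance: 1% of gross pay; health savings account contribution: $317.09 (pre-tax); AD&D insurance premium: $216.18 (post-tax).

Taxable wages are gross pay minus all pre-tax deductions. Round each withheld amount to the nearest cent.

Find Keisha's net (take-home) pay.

$4,060.28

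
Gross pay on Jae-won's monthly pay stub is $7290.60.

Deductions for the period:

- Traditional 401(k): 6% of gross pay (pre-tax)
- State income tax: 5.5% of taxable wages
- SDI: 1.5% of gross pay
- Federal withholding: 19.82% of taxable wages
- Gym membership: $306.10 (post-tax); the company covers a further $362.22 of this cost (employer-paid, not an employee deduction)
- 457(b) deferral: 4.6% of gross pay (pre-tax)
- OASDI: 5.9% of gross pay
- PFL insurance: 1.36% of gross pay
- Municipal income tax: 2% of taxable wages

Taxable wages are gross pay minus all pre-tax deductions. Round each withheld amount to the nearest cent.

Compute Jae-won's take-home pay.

$3792.36

Traditional 401(k): $7290.60 × 0.06 = $437.44
457(b) deferral: $7290.60 × 0.046 = $335.37
Pre-tax total = $437.44 + $335.37 = $772.81
Taxable wages = $7290.60 − $772.81 = $6517.79
State income tax: $6517.79 × 0.055 = $358.48
Municipal income tax: $6517.79 × 0.02 = $130.36
Federal withholding: $6517.79 × 0.1982 = $1291.83
OASDI: $7290.60 × 0.059 = $430.15
SDI: $7290.60 × 0.015 = $109.36
PFL insurance: $7290.60 × 0.0136 = $99.15
Gym membership: $306.10
(Employer's $362.22 toward gym membership is not withheld from the employee.)
Total deductions = $437.44 + $335.37 + $358.48 + $130.36 + $1291.83 + $430.15 + $109.36 + $99.15 + $306.10 = $3498.24
Net pay = $7290.60 − $3498.24 = $3792.36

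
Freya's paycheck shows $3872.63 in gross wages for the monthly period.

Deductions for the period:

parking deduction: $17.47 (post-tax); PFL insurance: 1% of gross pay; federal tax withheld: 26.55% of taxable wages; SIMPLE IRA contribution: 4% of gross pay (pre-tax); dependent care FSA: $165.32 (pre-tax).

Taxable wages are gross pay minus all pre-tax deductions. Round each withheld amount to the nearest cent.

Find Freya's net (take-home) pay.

$2553.04

Dependent care FSA: $165.32
SIMPLE IRA contribution: $3872.63 × 0.04 = $154.91
Pre-tax total = $165.32 + $154.91 = $320.23
Taxable wages = $3872.63 − $320.23 = $3552.40
Federal tax withheld: $3552.40 × 0.2655 = $943.16
PFL insurance: $3872.63 × 0.01 = $38.73
Parking deduction: $17.47
Total deductions = $165.32 + $154.91 + $943.16 + $38.73 + $17.47 = $1319.59
Net pay = $3872.63 − $1319.59 = $2553.04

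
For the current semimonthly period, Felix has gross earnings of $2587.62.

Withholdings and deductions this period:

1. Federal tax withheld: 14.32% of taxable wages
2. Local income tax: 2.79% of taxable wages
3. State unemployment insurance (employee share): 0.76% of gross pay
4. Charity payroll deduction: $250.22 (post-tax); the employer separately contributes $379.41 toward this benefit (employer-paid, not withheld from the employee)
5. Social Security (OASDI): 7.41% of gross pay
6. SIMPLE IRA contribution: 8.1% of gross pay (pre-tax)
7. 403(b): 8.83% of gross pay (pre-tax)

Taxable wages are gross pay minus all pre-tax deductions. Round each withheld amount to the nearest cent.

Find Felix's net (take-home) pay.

SIMPLE IRA contribution: $2587.62 × 0.081 = $209.60
403(b): $2587.62 × 0.0883 = $228.49
Pre-tax total = $209.60 + $228.49 = $438.09
Taxable wages = $2587.62 − $438.09 = $2149.53
Federal tax withheld: $2149.53 × 0.1432 = $307.81
Local income tax: $2149.53 × 0.0279 = $59.97
State unemployment insurance (employee share): $2587.62 × 0.0076 = $19.67
Social Security (OASDI): $2587.62 × 0.0741 = $191.74
Charity payroll deduction: $250.22
(Employer's $379.41 toward charity payroll deduction is not withheld from the employee.)
Total deductions = $209.60 + $228.49 + $307.81 + $59.97 + $19.67 + $191.74 + $250.22 = $1267.50
Net pay = $2587.62 − $1267.50 = $1320.12

$1320.12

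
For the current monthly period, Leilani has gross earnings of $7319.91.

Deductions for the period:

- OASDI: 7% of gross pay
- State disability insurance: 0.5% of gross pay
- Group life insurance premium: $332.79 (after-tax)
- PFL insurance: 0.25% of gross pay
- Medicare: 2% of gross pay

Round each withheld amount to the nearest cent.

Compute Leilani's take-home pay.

$6273.43

PFL insurance: $7319.91 × 0.0025 = $18.30
OASDI: $7319.91 × 0.07 = $512.39
Medicare: $7319.91 × 0.02 = $146.40
State disability insurance: $7319.91 × 0.005 = $36.60
Group life insurance premium: $332.79
Total deductions = $18.30 + $512.39 + $146.40 + $36.60 + $332.79 = $1046.48
Net pay = $7319.91 − $1046.48 = $6273.43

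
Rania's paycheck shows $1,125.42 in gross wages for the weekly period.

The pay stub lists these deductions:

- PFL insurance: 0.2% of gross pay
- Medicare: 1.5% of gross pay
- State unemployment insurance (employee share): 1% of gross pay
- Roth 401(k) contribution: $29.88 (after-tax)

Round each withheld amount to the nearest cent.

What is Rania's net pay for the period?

$1,065.16

PFL insurance: $1,125.42 × 0.002 = $2.25
Medicare: $1,125.42 × 0.015 = $16.88
State unemployment insurance (employee share): $1,125.42 × 0.01 = $11.25
Roth 401(k) contribution: $29.88
Total deductions = $2.25 + $16.88 + $11.25 + $29.88 = $60.26
Net pay = $1,125.42 − $60.26 = $1,065.16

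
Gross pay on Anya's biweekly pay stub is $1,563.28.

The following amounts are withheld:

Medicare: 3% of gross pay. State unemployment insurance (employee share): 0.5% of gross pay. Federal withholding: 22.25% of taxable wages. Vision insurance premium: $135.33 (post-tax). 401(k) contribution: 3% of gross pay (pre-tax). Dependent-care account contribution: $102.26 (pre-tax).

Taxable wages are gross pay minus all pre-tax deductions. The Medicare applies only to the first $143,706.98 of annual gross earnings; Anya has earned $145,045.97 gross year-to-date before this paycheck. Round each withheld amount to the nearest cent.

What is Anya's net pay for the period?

$956.33

Dependent-care account contribution: $102.26
401(k) contribution: $1,563.28 × 0.03 = $46.90
Pre-tax total = $102.26 + $46.90 = $149.16
Taxable wages = $1,563.28 − $149.16 = $1,414.12
Federal withholding: $1,414.12 × 0.2225 = $314.64
Medicare: annual cap $143,706.98 already reached (YTD $145,045.97), so $0.00
State unemployment insurance (employee share): $1,563.28 × 0.005 = $7.82
Vision insurance premium: $135.33
Total deductions = $102.26 + $46.90 + $314.64 + $0.00 + $7.82 + $135.33 = $606.95
Net pay = $1,563.28 − $606.95 = $956.33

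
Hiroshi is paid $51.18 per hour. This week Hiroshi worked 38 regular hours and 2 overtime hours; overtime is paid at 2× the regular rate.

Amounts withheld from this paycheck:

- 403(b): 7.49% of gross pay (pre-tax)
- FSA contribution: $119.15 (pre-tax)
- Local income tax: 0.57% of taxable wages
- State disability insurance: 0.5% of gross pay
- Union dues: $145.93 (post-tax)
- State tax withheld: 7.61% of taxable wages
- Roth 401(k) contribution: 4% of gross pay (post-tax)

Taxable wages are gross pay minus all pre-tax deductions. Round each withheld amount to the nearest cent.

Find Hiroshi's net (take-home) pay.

Regular pay: 38 × $51.18 = $1944.84
Overtime pay: 2 × $51.18 × 2 = $204.72
Gross pay = $1944.84 + $204.72 = $2149.56
403(b): $2149.56 × 0.0749 = $161.00
FSA contribution: $119.15
Pre-tax total = $161.00 + $119.15 = $280.15
Taxable wages = $2149.56 − $280.15 = $1869.41
State tax withheld: $1869.41 × 0.0761 = $142.26
Local income tax: $1869.41 × 0.0057 = $10.66
State disability insurance: $2149.56 × 0.005 = $10.75
Roth 401(k) contribution: $2149.56 × 0.04 = $85.98
Union dues: $145.93
Total deductions = $161.00 + $119.15 + $142.26 + $10.66 + $10.75 + $85.98 + $145.93 = $675.73
Net pay = $2149.56 − $675.73 = $1473.83

$1473.83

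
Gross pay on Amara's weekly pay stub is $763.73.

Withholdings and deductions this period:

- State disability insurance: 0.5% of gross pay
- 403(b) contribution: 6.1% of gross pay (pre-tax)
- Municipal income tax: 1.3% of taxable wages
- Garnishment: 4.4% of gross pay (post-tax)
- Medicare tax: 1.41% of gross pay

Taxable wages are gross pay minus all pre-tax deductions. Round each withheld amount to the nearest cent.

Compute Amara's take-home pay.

$659.63

403(b) contribution: $763.73 × 0.061 = $46.59
Taxable wages = $763.73 − $46.59 = $717.14
Municipal income tax: $717.14 × 0.013 = $9.32
State disability insurance: $763.73 × 0.005 = $3.82
Medicare tax: $763.73 × 0.0141 = $10.77
Garnishment: $763.73 × 0.044 = $33.60
Total deductions = $46.59 + $9.32 + $3.82 + $10.77 + $33.60 = $104.10
Net pay = $763.73 − $104.10 = $659.63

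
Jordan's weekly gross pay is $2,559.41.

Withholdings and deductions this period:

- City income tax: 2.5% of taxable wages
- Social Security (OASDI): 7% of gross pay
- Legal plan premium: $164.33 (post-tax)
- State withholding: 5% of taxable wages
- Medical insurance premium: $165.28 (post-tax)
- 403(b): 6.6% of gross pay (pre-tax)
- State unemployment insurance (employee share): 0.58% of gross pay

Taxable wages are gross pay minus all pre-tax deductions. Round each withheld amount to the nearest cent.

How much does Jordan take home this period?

$1,687.60

403(b): $2,559.41 × 0.066 = $168.92
Taxable wages = $2,559.41 − $168.92 = $2,390.49
State withholding: $2,390.49 × 0.05 = $119.52
City income tax: $2,390.49 × 0.025 = $59.76
Social Security (OASDI): $2,559.41 × 0.07 = $179.16
State unemployment insurance (employee share): $2,559.41 × 0.0058 = $14.84
Medical insurance premium: $165.28
Legal plan premium: $164.33
Total deductions = $168.92 + $119.52 + $59.76 + $179.16 + $14.84 + $165.28 + $164.33 = $871.81
Net pay = $2,559.41 − $871.81 = $1,687.60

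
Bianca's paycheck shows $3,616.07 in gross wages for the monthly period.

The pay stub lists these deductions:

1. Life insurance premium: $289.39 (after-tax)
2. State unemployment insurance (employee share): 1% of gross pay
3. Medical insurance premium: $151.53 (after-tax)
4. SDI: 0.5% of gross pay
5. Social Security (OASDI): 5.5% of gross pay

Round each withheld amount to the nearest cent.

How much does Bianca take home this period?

$2,922.03

Social Security (OASDI): $3,616.07 × 0.055 = $198.88
SDI: $3,616.07 × 0.005 = $18.08
State unemployment insurance (employee share): $3,616.07 × 0.01 = $36.16
Life insurance premium: $289.39
Medical insurance premium: $151.53
Total deductions = $198.88 + $18.08 + $36.16 + $289.39 + $151.53 = $694.04
Net pay = $3,616.07 − $694.04 = $2,922.03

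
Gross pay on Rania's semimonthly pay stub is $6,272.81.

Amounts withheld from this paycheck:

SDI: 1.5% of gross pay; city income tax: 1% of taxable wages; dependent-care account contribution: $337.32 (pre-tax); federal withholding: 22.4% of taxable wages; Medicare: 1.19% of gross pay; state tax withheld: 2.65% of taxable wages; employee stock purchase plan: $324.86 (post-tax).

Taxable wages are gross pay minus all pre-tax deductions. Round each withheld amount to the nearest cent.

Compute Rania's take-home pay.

Dependent-care account contribution: $337.32
Taxable wages = $6,272.81 − $337.32 = $5,935.49
City income tax: $5,935.49 × 0.01 = $59.35
State tax withheld: $5,935.49 × 0.0265 = $157.29
Federal withholding: $5,935.49 × 0.224 = $1,329.55
SDI: $6,272.81 × 0.015 = $94.09
Medicare: $6,272.81 × 0.0119 = $74.65
Employee stock purchase plan: $324.86
Total deductions = $337.32 + $59.35 + $157.29 + $1,329.55 + $94.09 + $74.65 + $324.86 = $2,377.11
Net pay = $6,272.81 − $2,377.11 = $3,895.70

$3,895.70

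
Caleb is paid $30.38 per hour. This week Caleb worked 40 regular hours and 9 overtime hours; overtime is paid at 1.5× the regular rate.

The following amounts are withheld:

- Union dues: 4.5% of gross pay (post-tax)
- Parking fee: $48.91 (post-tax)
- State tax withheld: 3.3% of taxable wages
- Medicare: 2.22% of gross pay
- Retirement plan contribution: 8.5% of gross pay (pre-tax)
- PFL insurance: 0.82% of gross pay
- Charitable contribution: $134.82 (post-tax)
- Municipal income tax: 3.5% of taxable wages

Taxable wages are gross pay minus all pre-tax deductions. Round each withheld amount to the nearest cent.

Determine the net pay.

$1079.77

Regular pay: 40 × $30.38 = $1215.20
Overtime pay: 9 × $30.38 × 1.5 = $410.13
Gross pay = $1215.20 + $410.13 = $1625.33
Retirement plan contribution: $1625.33 × 0.085 = $138.15
Taxable wages = $1625.33 − $138.15 = $1487.18
Municipal income tax: $1487.18 × 0.035 = $52.05
State tax withheld: $1487.18 × 0.033 = $49.08
PFL insurance: $1625.33 × 0.0082 = $13.33
Medicare: $1625.33 × 0.0222 = $36.08
Union dues: $1625.33 × 0.045 = $73.14
Charitable contribution: $134.82
Parking fee: $48.91
Total deductions = $138.15 + $52.05 + $49.08 + $13.33 + $36.08 + $73.14 + $134.82 + $48.91 = $545.56
Net pay = $1625.33 − $545.56 = $1079.77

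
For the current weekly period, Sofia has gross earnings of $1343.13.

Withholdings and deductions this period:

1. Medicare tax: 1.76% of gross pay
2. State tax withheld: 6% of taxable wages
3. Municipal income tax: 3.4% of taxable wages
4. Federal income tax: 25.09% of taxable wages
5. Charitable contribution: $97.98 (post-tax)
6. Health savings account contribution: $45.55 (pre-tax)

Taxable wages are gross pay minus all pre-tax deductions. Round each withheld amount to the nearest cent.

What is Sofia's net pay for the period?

Health savings account contribution: $45.55
Taxable wages = $1343.13 − $45.55 = $1297.58
State tax withheld: $1297.58 × 0.06 = $77.85
Federal income tax: $1297.58 × 0.2509 = $325.56
Municipal income tax: $1297.58 × 0.034 = $44.12
Medicare tax: $1343.13 × 0.0176 = $23.64
Charitable contribution: $97.98
Total deductions = $45.55 + $77.85 + $325.56 + $44.12 + $23.64 + $97.98 = $614.70
Net pay = $1343.13 − $614.70 = $728.43

$728.43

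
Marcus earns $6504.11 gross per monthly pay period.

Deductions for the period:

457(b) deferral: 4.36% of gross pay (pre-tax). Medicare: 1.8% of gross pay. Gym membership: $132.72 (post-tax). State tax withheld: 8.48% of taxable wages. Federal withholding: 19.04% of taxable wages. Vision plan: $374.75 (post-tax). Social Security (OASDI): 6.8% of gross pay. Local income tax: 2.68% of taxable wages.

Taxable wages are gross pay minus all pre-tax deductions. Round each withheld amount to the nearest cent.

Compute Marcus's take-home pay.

$3275.11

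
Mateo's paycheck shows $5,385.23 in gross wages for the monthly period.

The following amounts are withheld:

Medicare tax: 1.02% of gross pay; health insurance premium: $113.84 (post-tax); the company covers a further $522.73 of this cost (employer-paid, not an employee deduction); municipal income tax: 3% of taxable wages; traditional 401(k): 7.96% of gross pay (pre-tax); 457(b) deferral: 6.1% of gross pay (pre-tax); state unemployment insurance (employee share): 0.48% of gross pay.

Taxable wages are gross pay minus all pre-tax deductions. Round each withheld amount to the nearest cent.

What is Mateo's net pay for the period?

$4,294.61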